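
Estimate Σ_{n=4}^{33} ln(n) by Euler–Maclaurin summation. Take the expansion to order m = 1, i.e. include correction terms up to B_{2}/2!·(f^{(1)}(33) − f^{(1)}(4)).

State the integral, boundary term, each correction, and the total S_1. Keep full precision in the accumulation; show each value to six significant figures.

The integral term ∫_4^33 ln(x) dx = 80.8396.
Endpoint term: (f(4) + f(33))/2 = (1.38629 + 3.49651)/2 = 2.44140.
Integral + boundary = 83.2810.
k=1: B_{2}/(2)! × [f^{(1)}(33) − f^{(1)}(4)] = 1/12 × (0.0303030 − 0.250000) = -0.0183081.

S_1 ≈ 83.2627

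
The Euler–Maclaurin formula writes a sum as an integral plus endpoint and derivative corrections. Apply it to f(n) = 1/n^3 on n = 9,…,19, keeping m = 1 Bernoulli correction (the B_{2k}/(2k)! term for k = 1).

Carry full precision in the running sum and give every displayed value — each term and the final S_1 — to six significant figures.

Integral: ∫_9^19 1/x^3 dx = 0.00478780.
Endpoint term: (f(9) + f(19))/2 = (0.00137174 + 0.000145794)/2 = 0.000758768.
So far: 0.00554657.
Correction k=1: B_{2}/2! · (f^{(1)}(19) − f^{(1)}(9)) = 1/12 · (-2.30201e-05 − (-0.000457247)) = 3.61856e-05.

S_1 ≈ 0.00558275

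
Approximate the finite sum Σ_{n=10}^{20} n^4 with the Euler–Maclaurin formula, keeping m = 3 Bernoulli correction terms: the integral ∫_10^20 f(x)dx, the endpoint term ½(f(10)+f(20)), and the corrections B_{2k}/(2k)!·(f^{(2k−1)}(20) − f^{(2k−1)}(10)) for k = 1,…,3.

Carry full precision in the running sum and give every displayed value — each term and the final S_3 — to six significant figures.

S_3 ≈ 707333

Integral: ∫_10^20 x^4 dx = 620000.
Boundary: ½(f(10) + f(20)) = ½(10000.0 + 160000) = 85000.0.
So far: 705000.
k=1: B_{2}/(2)! × [f^{(1)}(20) − f^{(1)}(10)] = 1/12 × (32000.0 − 4000.00) = 2333.33.
Partial sum through k=1: 707333.
k=2: B_{4}/(4)! × [f^{(3)}(20) − f^{(3)}(10)] = −1/720 × (480.000 − 240.000) = -0.333333.
Partial sum through k=2: 707333.
k=3: B_{6}/(6)! × [f^{(5)}(20) − f^{(5)}(10)] = 1/30240 × (0.00000 − 0.00000) = 0.00000.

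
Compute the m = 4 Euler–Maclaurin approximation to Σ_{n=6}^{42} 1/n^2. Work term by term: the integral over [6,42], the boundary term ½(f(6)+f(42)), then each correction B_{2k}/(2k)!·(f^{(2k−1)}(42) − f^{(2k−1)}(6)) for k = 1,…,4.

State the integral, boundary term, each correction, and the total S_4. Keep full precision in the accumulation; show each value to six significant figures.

S_4 ≈ 0.157795

Integral: ∫_6^42 1/x^2 dx = 0.142857.
Endpoint term: (f(6) + f(42))/2 = (0.0277778 + 0.000566893)/2 = 0.0141723.
Integral + boundary = 0.157029.
Order-1 term: 1/12 · (-2.69949e-05 − (-0.00925926)) = 0.000769355.
Partial sum through k=1: 0.157799.
Order-2 term: −1/720 · (-1.83639e-07 − (-0.00308642)) = -4.28644e-06.
Partial sum through k=2: 0.157795.
Order-3 term: 1/30240 · (-3.12311e-09 − (-0.00257202)) = 8.50534e-08.
Partial sum through k=3: 0.157795.
Order-4 term: −1/1209600 · (-9.91464e-11 − (-0.00400091)) = -3.30763e-09.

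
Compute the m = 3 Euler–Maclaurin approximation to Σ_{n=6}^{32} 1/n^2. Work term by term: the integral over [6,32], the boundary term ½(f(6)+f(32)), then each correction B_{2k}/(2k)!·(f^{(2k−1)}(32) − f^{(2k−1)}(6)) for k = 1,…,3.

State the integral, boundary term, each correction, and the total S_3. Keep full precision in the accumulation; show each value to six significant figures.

The integral term ∫_6^32 1/x^2 dx = 0.135417.
Boundary: ½(f(6) + f(32)) = ½(0.0277778 + 0.000976562) = 0.0143772.
So far: 0.149794.
Order-1 term: 1/12 · (-6.10352e-05 − (-0.00925926)) = 0.000766519.
After k=1: 0.150560.
Order-2 term: −1/720 · (-7.15256e-07 − (-0.00308642)) = -4.28570e-06.
After k=2: 0.150556.
Order-3 term: 1/30240 · (-2.09548e-08 − (-0.00257202)) = 8.50528e-08.

S_3 ≈ 0.150556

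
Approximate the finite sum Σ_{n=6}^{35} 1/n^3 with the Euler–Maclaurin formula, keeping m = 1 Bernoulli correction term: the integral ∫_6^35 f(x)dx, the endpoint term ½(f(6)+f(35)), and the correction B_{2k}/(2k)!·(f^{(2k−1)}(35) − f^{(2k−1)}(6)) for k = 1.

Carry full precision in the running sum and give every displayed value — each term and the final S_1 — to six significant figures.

S_1 ≈ 0.0159999

The integral term ∫_6^35 1/x^3 dx = 0.0134807.
Endpoint term: (f(6) + f(35))/2 = (0.00462963 + 2.33236e-05)/2 = 0.00232648.
So far: 0.0158072.
Correction k=1: B_{2}/2! · (f^{(1)}(35) − f^{(1)}(6)) = 1/12 · (-1.99917e-06 − (-0.00231481)) = 0.000192735.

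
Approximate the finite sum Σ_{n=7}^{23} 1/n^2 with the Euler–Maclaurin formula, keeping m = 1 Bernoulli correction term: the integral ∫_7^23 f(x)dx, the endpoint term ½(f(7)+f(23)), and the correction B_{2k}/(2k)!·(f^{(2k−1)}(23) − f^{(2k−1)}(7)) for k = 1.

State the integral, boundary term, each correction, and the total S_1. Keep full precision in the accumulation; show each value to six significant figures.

S_1 ≈ 0.111000

The integral term ∫_7^23 1/x^2 dx = 0.0993789.
Boundary: ½(f(7) + f(23)) = ½(0.0204082 + 0.00189036) = 0.0111493.
So far: 0.110528.
Correction k=1: B_{2}/2! · (f^{(1)}(23) − f^{(1)}(7)) = 1/12 · (-0.000164379 − (-0.00583090)) = 0.000472210.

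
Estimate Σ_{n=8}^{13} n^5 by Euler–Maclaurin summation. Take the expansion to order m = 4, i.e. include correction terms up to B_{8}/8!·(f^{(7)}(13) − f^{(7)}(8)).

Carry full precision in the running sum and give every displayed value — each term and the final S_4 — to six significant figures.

∫_8^13 x^5 dx evaluates to 760778.
½[f(8) + f(13)] = ½[32768.0 + 371293] = 202030.
Integral + boundary = 962808.
Correction k=1: B_{2}/2! · (f^{(1)}(13) − f^{(1)}(8)) = 1/12 · (142805 − 20480.0) = 10193.8.
Running total after k=1: 973002.
Correction k=2: B_{4}/4! · (f^{(3)}(13) − f^{(3)}(8)) = −1/720 · (10140.0 − 3840.00) = -8.75000.
Running total after k=2: 972993.
Correction k=3: B_{6}/6! · (f^{(5)}(13) − f^{(5)}(8)) = 1/30240 · (120.000 − 120.000) = 0.00000.
Running total after k=3: 972993.
Correction k=4: B_{8}/8! · (f^{(7)}(13) − f^{(7)}(8)) = −1/1209600 · (0.00000 − 0.00000) = 0.00000.

S_4 ≈ 972993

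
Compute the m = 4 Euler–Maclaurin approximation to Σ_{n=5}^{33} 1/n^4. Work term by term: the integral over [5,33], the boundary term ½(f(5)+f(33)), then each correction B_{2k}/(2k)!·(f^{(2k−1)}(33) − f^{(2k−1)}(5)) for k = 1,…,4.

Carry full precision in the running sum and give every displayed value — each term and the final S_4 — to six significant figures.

Integral: ∫_5^33 1/x^4 dx = 0.00265739.
Endpoint term: (f(5) + f(33))/2 = (0.00160000 + 8.43226e-07)/2 = 0.000800422.
Integral + boundary = 0.00345781.
Order-1 term: 1/12 · (-1.02209e-07 − (-0.00128000)) = 0.000106658.
Running total after k=1: 0.00356447.
Order-2 term: −1/720 · (-2.81568e-09 − (-0.00153600)) = -2.13333e-06.
Running total after k=2: 0.00356234.
Order-3 term: 1/30240 · (-1.44792e-10 − (-0.00344064)) = 1.13778e-07.
Running total after k=3: 0.00356245.
Order-4 term: −1/1209600 · (-1.19663e-11 − (-0.0123863)) = -1.02400e-08.

S_4 ≈ 0.00356244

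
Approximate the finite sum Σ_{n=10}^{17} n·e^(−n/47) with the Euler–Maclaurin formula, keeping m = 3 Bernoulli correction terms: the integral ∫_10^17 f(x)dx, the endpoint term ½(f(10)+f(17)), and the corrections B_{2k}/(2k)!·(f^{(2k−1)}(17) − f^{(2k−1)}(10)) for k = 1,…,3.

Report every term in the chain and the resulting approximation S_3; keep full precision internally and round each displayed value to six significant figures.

S_3 ≈ 80.4616

The integral term ∫_10^17 x·e^(−x/47) dx = 70.5157.
½[f(10) + f(17)] = ½[8.08345 + 11.8403] = 9.96189.
Integral + boundary = 80.4776.
Order-1 term: 1/12 · (0.444568 − 0.636357) = -0.0159824.
Running total after k=1: 80.4616.
Order-2 term: −1/720 · (0.000831846 − 0.00101994) = 2.61242e-07.
Running total after k=2: 80.4616.
Order-3 term: 1/30240 · (6.62037e-07 − 7.93031e-07) = -4.33183e-12.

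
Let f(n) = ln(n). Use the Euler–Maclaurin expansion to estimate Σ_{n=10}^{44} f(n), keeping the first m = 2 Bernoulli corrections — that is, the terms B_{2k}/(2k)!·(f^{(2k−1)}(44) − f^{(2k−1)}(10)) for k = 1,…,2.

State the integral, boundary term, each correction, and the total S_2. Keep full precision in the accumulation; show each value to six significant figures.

S_2 ≈ 112.515

The integral term ∫_10^44 ln(x) dx = 109.478.
Endpoint term: (f(10) + f(44))/2 = (2.30259 + 3.78419)/2 = 3.04339.
So far: 112.522.
Correction k=1: B_{2}/2! · (f^{(1)}(44) − f^{(1)}(10)) = 1/12 · (0.0227273 − 0.100000) = -0.00643939.
After k=1: 112.515.
Correction k=2: B_{4}/4! · (f^{(3)}(44) − f^{(3)}(10)) = −1/720 · (2.34786e-05 − 0.00200000) = 2.74517e-06.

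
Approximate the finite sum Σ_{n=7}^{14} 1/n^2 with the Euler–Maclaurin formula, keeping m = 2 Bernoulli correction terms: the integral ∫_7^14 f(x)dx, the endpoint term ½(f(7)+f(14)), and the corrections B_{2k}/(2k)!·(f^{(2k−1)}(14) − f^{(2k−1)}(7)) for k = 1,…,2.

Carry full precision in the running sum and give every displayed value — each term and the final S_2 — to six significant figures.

S_2 ≈ 0.0846069

∫_7^14 1/x^2 dx evaluates to 0.0714286.
Endpoint term: (f(7) + f(14))/2 = (0.0204082 + 0.00510204)/2 = 0.0127551.
So far: 0.0841837.
k=1: B_{2}/(2)! × [f^{(1)}(14) − f^{(1)}(7)] = 1/12 × (-0.000728863 − (-0.00583090)) = 0.000425170.
Running total after k=1: 0.0846088.
k=2: B_{4}/(4)! × [f^{(3)}(14) − f^{(3)}(7)] = −1/720 × (-4.46243e-05 − (-0.00142798)) = -1.92132e-06.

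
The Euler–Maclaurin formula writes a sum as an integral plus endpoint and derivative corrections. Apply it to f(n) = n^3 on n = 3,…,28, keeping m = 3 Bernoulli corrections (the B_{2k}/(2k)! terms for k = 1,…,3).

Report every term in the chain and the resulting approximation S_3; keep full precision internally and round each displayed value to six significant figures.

Integral: ∫_3^28 x^3 dx = 153644.
Boundary: ½(f(3) + f(28)) = ½(27.0000 + 21952.0) = 10989.5.
Running total after boundary: 164633.
k=1: B_{2}/(2)! × [f^{(1)}(28) − f^{(1)}(3)] = 1/12 × (2352.00 − 27.0000) = 193.750.
Partial sum through k=1: 164827.
k=2: B_{4}/(4)! × [f^{(3)}(28) − f^{(3)}(3)] = −1/720 × (6.00000 − 6.00000) = 0.00000.
Partial sum through k=2: 164827.
k=3: B_{6}/(6)! × [f^{(5)}(28) − f^{(5)}(3)] = 1/30240 × (0.00000 − 0.00000) = 0.00000.

S_3 ≈ 164827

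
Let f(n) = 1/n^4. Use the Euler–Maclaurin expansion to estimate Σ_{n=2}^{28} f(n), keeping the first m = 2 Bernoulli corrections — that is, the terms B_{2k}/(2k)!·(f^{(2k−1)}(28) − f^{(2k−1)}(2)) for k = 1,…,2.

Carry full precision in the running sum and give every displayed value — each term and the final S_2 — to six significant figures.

The integral term ∫_2^28 1/x^4 dx = 0.0416515.
Endpoint term: (f(2) + f(28))/2 = (0.0625000 + 1.62693e-06)/2 = 0.0312508.
Running total after boundary: 0.0729023.
Order-1 term: 1/12 · (-2.32418e-07 − (-0.125000)) = 0.0104166.
After k=1: 0.0833189.
Order-2 term: −1/720 · (-8.89355e-09 − (-0.937500)) = -0.00130208.

S_2 ≈ 0.0820169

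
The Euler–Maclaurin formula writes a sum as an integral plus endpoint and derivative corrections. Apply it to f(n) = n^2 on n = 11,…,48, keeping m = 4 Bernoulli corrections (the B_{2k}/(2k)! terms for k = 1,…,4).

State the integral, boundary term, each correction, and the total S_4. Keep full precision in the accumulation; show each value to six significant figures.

∫_11^48 x^2 dx evaluates to 36420.3.
Endpoint term: (f(11) + f(48))/2 = (121.000 + 2304.00)/2 = 1212.50.
Running total after boundary: 37632.8.
k=1: B_{2}/(2)! × [f^{(1)}(48) − f^{(1)}(11)] = 1/12 × (96.0000 − 22.0000) = 6.16667.
After k=1: 37639.0.
k=2: B_{4}/(4)! × [f^{(3)}(48) − f^{(3)}(11)] = −1/720 × (0.00000 − 0.00000) = 0.00000.
After k=2: 37639.0.
k=3: B_{6}/(6)! × [f^{(5)}(48) − f^{(5)}(11)] = 1/30240 × (0.00000 − 0.00000) = 0.00000.
After k=3: 37639.0.
k=4: B_{8}/(8)! × [f^{(7)}(48) − f^{(7)}(11)] = −1/1209600 × (0.00000 − 0.00000) = 0.00000.

S_4 ≈ 37639.0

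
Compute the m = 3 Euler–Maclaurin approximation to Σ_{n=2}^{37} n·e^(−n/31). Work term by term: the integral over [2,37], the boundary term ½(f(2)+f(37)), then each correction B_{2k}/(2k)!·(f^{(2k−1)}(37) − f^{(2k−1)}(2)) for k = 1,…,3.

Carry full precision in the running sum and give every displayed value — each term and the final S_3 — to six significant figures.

∫_2^37 x·e^(−x/31) dx evaluates to 320.057.
½[f(2) + f(37)] = ½[1.87504 + 11.2163] = 6.54568.
Integral + boundary = 326.603.
Correction k=1: B_{2}/2! · (f^{(1)}(37) − f^{(1)}(2)) = 1/12 · (-0.0586730 − 0.877036) = -0.0779757.
Running total after k=1: 326.525.
Correction k=2: B_{4}/4! · (f^{(3)}(37) − f^{(3)}(2)) = −1/720 · (0.000569838 − 0.00286376) = 3.18601e-06.
Running total after k=2: 326.525.
Correction k=3: B_{6}/6! · (f^{(5)}(37) − f^{(5)}(2)) = 1/30240 · (1.24946e-06 − 5.01030e-06) = -1.24367e-10.

S_3 ≈ 326.525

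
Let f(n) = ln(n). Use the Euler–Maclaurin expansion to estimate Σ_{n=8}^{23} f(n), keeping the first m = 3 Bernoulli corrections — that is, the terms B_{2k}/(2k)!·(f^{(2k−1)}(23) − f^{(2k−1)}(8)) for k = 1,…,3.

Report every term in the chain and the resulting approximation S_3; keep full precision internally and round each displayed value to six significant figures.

The integral term ∫_8^23 ln(x) dx = 40.4808.
½[f(8) + f(23)] = ½[2.07944 + 3.13549] = 2.60747.
Running total after boundary: 43.0883.
Order-1 term: 1/12 · (0.0434783 − 0.125000) = -0.00679348.
Partial sum through k=1: 43.0815.
Order-2 term: −1/720 · (0.000164379 − 0.00390625) = 5.19704e-06.
Partial sum through k=2: 43.0815.
Order-3 term: 1/30240 · (3.72883e-06 − 0.000732422) = -2.40970e-08.

S_3 ≈ 43.0815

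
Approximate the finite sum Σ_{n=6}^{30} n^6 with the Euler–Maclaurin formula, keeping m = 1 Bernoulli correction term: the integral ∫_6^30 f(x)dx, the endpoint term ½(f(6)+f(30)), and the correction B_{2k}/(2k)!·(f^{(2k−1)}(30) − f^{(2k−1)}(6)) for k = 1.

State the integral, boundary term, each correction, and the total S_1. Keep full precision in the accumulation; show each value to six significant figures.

Integral: ∫_6^30 x^6 dx = 3.12425e+09.
Boundary: ½(f(6) + f(30)) = ½(46656.0 + 7.29000e+08) = 3.64523e+08.
Integral + boundary = 3.48877e+09.
k=1: B_{2}/(2)! × [f^{(1)}(30) − f^{(1)}(6)] = 1/12 × (1.45800e+08 − 46656.0) = 1.21461e+07.

S_1 ≈ 3.50092e+09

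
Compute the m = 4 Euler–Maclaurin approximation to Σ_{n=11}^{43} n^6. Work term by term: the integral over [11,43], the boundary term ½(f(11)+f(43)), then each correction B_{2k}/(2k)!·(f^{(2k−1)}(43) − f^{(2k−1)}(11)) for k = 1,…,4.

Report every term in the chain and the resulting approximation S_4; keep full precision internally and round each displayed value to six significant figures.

S_4 ≈ 4.20634e+10

The integral term ∫_11^43 x^6 dx = 3.88284e+10.
Endpoint term: (f(11) + f(43))/2 = (1.77156e+06 + 6.32136e+09)/2 = 3.16157e+09.
Running total after boundary: 4.19900e+10.
k=1: B_{2}/(2)! × [f^{(1)}(43) − f^{(1)}(11)] = 1/12 × (8.82051e+08 − 966306) = 7.34237e+07.
Running total after k=1: 4.20634e+10.
k=2: B_{4}/(4)! × [f^{(3)}(43) − f^{(3)}(11)] = −1/720 × (9.54084e+06 − 159720) = -13029.3.
Running total after k=2: 4.20634e+10.
k=3: B_{6}/(6)! × [f^{(5)}(43) − f^{(5)}(11)] = 1/30240 × (30960.0 − 7920.00) = 0.761905.
Running total after k=3: 4.20634e+10.
k=4: B_{8}/(8)! × [f^{(7)}(43) − f^{(7)}(11)] = −1/1209600 × (0.00000 − 0.00000) = 0.00000.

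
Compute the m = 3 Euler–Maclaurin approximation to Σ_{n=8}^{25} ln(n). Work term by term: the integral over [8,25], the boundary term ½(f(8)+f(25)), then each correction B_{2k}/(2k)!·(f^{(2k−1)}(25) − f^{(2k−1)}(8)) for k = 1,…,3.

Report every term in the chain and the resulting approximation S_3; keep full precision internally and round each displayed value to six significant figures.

The integral term ∫_8^25 ln(x) dx = 46.8364.
Endpoint term: (f(8) + f(25))/2 = (2.07944 + 3.21888)/2 = 2.64916.
Integral + boundary = 49.4855.
k=1: B_{2}/(2)! × [f^{(1)}(25) − f^{(1)}(8)] = 1/12 × (0.0400000 − 0.125000) = -0.00708333.
Partial sum through k=1: 49.4784.
k=2: B_{4}/(4)! × [f^{(3)}(25) − f^{(3)}(8)] = −1/720 × (0.000128000 − 0.00390625) = 5.24757e-06.
Partial sum through k=2: 49.4784.
k=3: B_{6}/(6)! × [f^{(5)}(25) − f^{(5)}(8)] = 1/30240 × (2.45760e-06 − 0.000732422) = -2.41390e-08.

S_3 ≈ 49.4784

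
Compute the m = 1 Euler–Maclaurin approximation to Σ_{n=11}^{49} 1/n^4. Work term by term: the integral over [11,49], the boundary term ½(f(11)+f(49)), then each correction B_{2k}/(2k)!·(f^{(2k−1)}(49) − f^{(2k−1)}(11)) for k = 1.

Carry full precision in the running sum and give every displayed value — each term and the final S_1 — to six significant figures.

Integral: ∫_11^49 1/x^4 dx = 0.000247605.
Endpoint term: (f(11) + f(49))/2 = (6.83013e-05 + 1.73467e-07)/2 = 3.42374e-05.
Running total after boundary: 0.000281842.
Correction k=1: B_{2}/2! · (f^{(1)}(49) − f^{(1)}(11)) = 1/12 · (-1.41605e-08 − (-2.48369e-05)) = 2.06856e-06.

S_1 ≈ 0.000283911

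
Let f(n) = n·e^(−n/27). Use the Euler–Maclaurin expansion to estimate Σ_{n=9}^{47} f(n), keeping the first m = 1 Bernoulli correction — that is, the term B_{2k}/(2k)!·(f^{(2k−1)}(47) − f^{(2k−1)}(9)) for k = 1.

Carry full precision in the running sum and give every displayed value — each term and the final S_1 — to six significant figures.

Integral: ∫_9^47 x·e^(−x/27) dx = 346.038.
Endpoint term: (f(9) + f(47))/2 = (6.44878 + 8.24335)/2 = 7.34607.
Integral + boundary = 353.384.
k=1: B_{2}/(2)! × [f^{(1)}(47) − f^{(1)}(9)] = 1/12 × (-0.129919 − 0.477688) = -0.0506339.

S_1 ≈ 353.334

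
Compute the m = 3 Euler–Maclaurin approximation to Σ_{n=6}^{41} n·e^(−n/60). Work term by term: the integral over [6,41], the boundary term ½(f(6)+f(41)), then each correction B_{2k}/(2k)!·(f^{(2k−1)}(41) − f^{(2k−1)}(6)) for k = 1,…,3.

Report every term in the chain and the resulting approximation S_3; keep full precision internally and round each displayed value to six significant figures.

Integral: ∫_6^41 x·e^(−x/60) dx = 523.274.
Endpoint term: (f(6) + f(41))/2 = (5.42902 + 20.7022)/2 = 13.0656.
Integral + boundary = 536.339.
k=1: B_{2}/(2)! × [f^{(1)}(41) − f^{(1)}(6)] = 1/12 × (0.159895 − 0.814354) = -0.0545382.
Partial sum through k=1: 536.285.
k=2: B_{4}/(4)! × [f^{(3)}(41) − f^{(3)}(6)] = −1/720 × (0.000324933 − 0.000728897) = 5.61062e-07.
Partial sum through k=2: 536.285.
k=3: B_{6}/(6)! × [f^{(5)}(41) − f^{(5)}(6)] = 1/30240 × (1.68180e-07 − 3.42107e-07) = -5.75153e-12.

S_3 ≈ 536.285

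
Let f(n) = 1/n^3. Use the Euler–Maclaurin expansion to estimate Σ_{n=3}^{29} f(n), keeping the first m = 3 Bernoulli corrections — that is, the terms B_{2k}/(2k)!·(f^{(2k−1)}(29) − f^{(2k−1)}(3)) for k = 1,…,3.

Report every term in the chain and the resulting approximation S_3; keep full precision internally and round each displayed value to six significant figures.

S_3 ≈ 0.0764845

The integral term ∫_3^29 1/x^3 dx = 0.0549610.
Boundary: ½(f(3) + f(29)) = ½(0.0370370 + 4.10021e-05) = 0.0185390.
Integral + boundary = 0.0735000.
k=1: B_{2}/(2)! × [f^{(1)}(29) − f^{(1)}(3)] = 1/12 × (-4.24160e-06 − (-0.0370370)) = 0.00308607.
Running total after k=1: 0.0765861.
k=2: B_{4}/(4)! × [f^{(3)}(29) − f^{(3)}(3)] = −1/720 × (-1.00870e-07 − (-0.0823045)) = -0.000114312.
Running total after k=2: 0.0764718.
k=3: B_{6}/(6)! × [f^{(5)}(29) − f^{(5)}(3)] = 1/30240 × (-5.03752e-09 − (-0.384088)) = 1.27013e-05.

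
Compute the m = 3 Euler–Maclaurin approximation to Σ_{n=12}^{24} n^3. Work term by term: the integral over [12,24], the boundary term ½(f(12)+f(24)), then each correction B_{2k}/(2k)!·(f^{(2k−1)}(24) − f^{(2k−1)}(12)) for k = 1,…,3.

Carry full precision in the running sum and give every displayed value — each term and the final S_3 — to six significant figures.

The integral term ∫_12^24 x^3 dx = 77760.0.
Endpoint term: (f(12) + f(24))/2 = (1728.00 + 13824.0)/2 = 7776.00.
Running total after boundary: 85536.0.
Correction k=1: B_{2}/2! · (f^{(1)}(24) − f^{(1)}(12)) = 1/12 · (1728.00 − 432.000) = 108.000.
Running total after k=1: 85644.0.
Correction k=2: B_{4}/4! · (f^{(3)}(24) − f^{(3)}(12)) = −1/720 · (6.00000 − 6.00000) = 0.00000.
Running total after k=2: 85644.0.
Correction k=3: B_{6}/6! · (f^{(5)}(24) − f^{(5)}(12)) = 1/30240 · (0.00000 − 0.00000) = 0.00000.

S_3 ≈ 85644.0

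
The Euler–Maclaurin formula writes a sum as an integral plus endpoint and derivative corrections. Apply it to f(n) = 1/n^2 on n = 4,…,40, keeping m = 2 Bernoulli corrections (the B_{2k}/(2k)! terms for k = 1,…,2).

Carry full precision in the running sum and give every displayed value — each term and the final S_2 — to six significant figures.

S_2 ≈ 0.259132

The integral term ∫_4^40 1/x^2 dx = 0.225000.
½[f(4) + f(40)] = ½[0.0625000 + 0.000625000] = 0.0315625.
Integral + boundary = 0.256563.
Correction k=1: B_{2}/2! · (f^{(1)}(40) − f^{(1)}(4)) = 1/12 · (-3.12500e-05 − (-0.0312500)) = 0.00260156.
Running total after k=1: 0.259164.
Correction k=2: B_{4}/4! · (f^{(3)}(40) − f^{(3)}(4)) = −1/720 · (-2.34375e-07 − (-0.0234375)) = -3.25518e-05.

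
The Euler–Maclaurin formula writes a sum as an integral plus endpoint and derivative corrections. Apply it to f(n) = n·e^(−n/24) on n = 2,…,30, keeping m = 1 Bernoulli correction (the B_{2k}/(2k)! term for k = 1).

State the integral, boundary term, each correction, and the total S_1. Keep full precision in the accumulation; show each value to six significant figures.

The integral term ∫_2^30 x·e^(−x/24) dx = 202.797.
½[f(2) + f(30)] = ½[1.84009 + 8.59514] = 5.21762.
So far: 208.015.
Order-1 term: 1/12 · (-0.0716262 − 0.843374) = -0.0762500.

S_1 ≈ 207.939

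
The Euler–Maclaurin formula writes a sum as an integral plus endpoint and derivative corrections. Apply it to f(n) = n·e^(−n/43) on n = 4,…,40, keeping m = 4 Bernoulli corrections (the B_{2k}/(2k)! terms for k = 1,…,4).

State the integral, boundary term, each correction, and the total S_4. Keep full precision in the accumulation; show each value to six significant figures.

∫_4^40 x·e^(−x/43) dx evaluates to 433.644.
Boundary: ½(f(4) + f(40)) = ½(3.64469 + 15.7785) = 9.71158.
Running total after boundary: 443.356.
k=1: B_{2}/(2)! × [f^{(1)}(40) − f^{(1)}(4)] = 1/12 × (0.0275206 − 0.826412) = -0.0665743.
After k=1: 443.289.
k=2: B_{4}/(4)! × [f^{(3)}(40) − f^{(3)}(4)] = −1/720 × (0.000441560 − 0.00143253) = 1.37635e-06.
After k=2: 443.289.
k=3: B_{6}/(6)! × [f^{(5)}(40) − f^{(5)}(4)] = 1/30240 × (4.69571e-07 − 1.30780e-06) = -2.77192e-11.
After k=3: 443.289.
k=4: B_{8}/(8)! × [f^{(7)}(40) − f^{(7)}(4)] = −1/1209600 × (3.78762e-10 − 9.95584e-10) = 5.09939e-16.

S_4 ≈ 443.289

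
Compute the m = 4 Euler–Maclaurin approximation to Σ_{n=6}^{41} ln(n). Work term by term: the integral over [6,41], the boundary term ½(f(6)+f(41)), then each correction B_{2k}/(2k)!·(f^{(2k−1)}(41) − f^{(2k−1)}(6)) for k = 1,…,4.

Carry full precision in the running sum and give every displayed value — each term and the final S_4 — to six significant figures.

Integral: ∫_6^41 ln(x) dx = 106.506.
Endpoint term: (f(6) + f(41))/2 = (1.79176 + 3.71357)/2 = 2.75267.
So far: 109.259.
Order-1 term: 1/12 · (0.0243902 − 0.166667) = -0.0118564.
Running total after k=1: 109.247.
Order-2 term: −1/720 · (2.90187e-05 − 0.00925926) = 1.28198e-05.
Running total after k=2: 109.247.
Order-3 term: 1/30240 · (2.07153e-07 − 0.00308642) = -1.02057e-07.
Running total after k=3: 109.247.
Order-4 term: −1/1209600 · (3.69697e-09 − 0.00257202) = 2.12633e-09.

S_4 ≈ 109.247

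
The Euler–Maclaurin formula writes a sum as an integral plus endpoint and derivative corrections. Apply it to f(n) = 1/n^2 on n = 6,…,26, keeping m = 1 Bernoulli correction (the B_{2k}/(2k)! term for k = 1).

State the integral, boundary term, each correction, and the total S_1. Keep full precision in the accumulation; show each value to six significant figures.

S_1 ≈ 0.143596

Integral: ∫_6^26 1/x^2 dx = 0.128205.
Endpoint term: (f(6) + f(26))/2 = (0.0277778 + 0.00147929)/2 = 0.0146285.
Integral + boundary = 0.142834.
Order-1 term: 1/12 · (-0.000113792 − (-0.00925926)) = 0.000762122.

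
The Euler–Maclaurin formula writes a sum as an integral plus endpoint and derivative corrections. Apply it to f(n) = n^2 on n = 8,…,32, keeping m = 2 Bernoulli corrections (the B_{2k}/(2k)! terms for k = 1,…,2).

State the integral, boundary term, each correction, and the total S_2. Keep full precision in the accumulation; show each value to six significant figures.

Integral: ∫_8^32 x^2 dx = 10752.0.
½[f(8) + f(32)] = ½[64.0000 + 1024.00] = 544.000.
So far: 11296.0.
k=1: B_{2}/(2)! × [f^{(1)}(32) − f^{(1)}(8)] = 1/12 × (64.0000 − 16.0000) = 4.00000.
Running total after k=1: 11300.0.
k=2: B_{4}/(4)! × [f^{(3)}(32) − f^{(3)}(8)] = −1/720 × (0.00000 − 0.00000) = 0.00000.

S_2 ≈ 11300.0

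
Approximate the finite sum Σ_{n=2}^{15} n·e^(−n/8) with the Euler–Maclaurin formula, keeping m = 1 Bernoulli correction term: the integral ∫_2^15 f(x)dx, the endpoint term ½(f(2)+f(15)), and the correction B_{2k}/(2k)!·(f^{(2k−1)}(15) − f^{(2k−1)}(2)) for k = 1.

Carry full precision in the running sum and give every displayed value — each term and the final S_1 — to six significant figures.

S_1 ≈ 35.9559

Integral: ∫_2^15 x·e^(−x/8) dx = 34.0867.
Boundary: ½(f(2) + f(15)) = ½(1.55760 + 2.30032) = 1.92896.
So far: 36.0157.
Correction k=1: B_{2}/2! · (f^{(1)}(15) − f^{(1)}(2)) = 1/12 · (-0.134186 − 0.584101) = -0.0598572.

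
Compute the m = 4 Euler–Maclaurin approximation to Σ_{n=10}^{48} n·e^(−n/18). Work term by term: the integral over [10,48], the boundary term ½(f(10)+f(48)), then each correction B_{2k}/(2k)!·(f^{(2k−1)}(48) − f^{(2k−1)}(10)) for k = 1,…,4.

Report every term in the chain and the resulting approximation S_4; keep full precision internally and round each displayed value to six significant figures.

Integral: ∫_10^48 x·e^(−x/18) dx = 206.625.
Endpoint term: (f(10) + f(48))/2 = (5.73753 + 3.33521)/2 = 4.53637.
Integral + boundary = 211.162.
Correction k=1: B_{2}/2! · (f^{(1)}(48) − f^{(1)}(10)) = 1/12 · (-0.115806 − 0.255002) = -0.0309006.
After k=1: 211.131.
Correction k=2: B_{4}/4! · (f^{(3)}(48) − f^{(3)}(10)) = −1/720 · (7.14850e-05 − 0.00432873) = 5.91284e-06.
After k=2: 211.131.
Correction k=3: B_{6}/6! · (f^{(5)}(48) − f^{(5)}(10)) = 1/30240 · (1.54443e-06 − 2.42914e-05) = -7.52215e-10.
After k=3: 211.131.
Correction k=4: B_{8}/8! · (f^{(7)}(48) − f^{(7)}(10)) = −1/1209600 · (8.85255e-09 − 1.08712e-07) = 8.25554e-14.

S_4 ≈ 211.131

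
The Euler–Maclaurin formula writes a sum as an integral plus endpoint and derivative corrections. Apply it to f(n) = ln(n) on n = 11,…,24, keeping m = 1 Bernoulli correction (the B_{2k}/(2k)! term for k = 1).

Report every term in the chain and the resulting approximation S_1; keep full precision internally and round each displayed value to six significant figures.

S_1 ≈ 39.6803

∫_11^24 ln(x) dx evaluates to 36.8964.
Endpoint term: (f(11) + f(24))/2 = (2.39790 + 3.17805)/2 = 2.78797.
Running total after boundary: 39.6844.
Correction k=1: B_{2}/2! · (f^{(1)}(24) − f^{(1)}(11)) = 1/12 · (0.0416667 − 0.0909091) = -0.00410354.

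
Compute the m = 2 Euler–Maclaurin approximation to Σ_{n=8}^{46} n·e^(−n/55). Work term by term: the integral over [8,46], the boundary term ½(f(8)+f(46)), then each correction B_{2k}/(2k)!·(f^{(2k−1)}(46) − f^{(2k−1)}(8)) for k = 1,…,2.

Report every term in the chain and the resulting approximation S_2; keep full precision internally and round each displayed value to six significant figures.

S_2 ≈ 602.420

The integral term ∫_8^46 x·e^(−x/55) dx = 589.052.
Boundary: ½(f(8) + f(46)) = ½(6.91703 + 19.9310) = 13.4240.
Running total after boundary: 602.476.
k=1: B_{2}/(2)! × [f^{(1)}(46) − f^{(1)}(8)] = 1/12 × (0.0709009 − 0.738865) = -0.0556637.
Running total after k=1: 602.420.
k=2: B_{4}/(4)! × [f^{(3)}(46) − f^{(3)}(8)] = −1/720 × (0.000309907 − 0.000815909) = 7.02781e-07.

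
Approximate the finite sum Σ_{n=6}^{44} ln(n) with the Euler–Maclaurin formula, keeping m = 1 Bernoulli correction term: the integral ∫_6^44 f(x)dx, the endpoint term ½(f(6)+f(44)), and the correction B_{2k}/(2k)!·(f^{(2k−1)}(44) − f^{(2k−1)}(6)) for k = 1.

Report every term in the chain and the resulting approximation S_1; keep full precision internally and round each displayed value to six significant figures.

S_1 ≈ 120.530

∫_6^44 ln(x) dx evaluates to 117.754.
Endpoint term: (f(6) + f(44))/2 = (1.79176 + 3.78419)/2 = 2.78797.
Running total after boundary: 120.542.
Correction k=1: B_{2}/2! · (f^{(1)}(44) − f^{(1)}(6)) = 1/12 · (0.0227273 − 0.166667) = -0.0119949.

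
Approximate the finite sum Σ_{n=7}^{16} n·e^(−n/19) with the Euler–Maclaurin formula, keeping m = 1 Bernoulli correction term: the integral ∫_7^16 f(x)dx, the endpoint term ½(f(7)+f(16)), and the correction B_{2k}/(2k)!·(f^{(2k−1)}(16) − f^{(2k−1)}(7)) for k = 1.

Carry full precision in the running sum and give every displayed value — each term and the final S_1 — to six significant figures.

Integral: ∫_7^16 x·e^(−x/19) dx = 55.2782.
½[f(7) + f(16)] = ½[4.84278 + 6.89284] = 5.86781.
Integral + boundary = 61.1460.
k=1: B_{2}/(2)! × [f^{(1)}(16) − f^{(1)}(7)] = 1/12 × (0.0680215 − 0.436943) = -0.0307434.

S_1 ≈ 61.1153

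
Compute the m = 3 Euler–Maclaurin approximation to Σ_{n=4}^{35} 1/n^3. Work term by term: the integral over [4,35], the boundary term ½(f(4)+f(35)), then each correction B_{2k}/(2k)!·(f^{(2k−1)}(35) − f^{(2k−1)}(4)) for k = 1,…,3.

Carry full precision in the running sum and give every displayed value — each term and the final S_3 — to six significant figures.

S_3 ≈ 0.0396233

The integral term ∫_4^35 1/x^3 dx = 0.0308418.
Boundary: ½(f(4) + f(35)) = ½(0.0156250 + 2.33236e-05) = 0.00782416.
So far: 0.0386660.
Order-1 term: 1/12 · (-1.99917e-06 − (-0.0117188)) = 0.000976396.
Running total after k=1: 0.0396424.
Order-2 term: −1/720 · (-3.26395e-08 − (-0.0146484)) = -2.03450e-05.
Running total after k=2: 0.0396220.
Order-3 term: 1/30240 · (-1.11907e-09 − (-0.0384521)) = 1.27157e-06.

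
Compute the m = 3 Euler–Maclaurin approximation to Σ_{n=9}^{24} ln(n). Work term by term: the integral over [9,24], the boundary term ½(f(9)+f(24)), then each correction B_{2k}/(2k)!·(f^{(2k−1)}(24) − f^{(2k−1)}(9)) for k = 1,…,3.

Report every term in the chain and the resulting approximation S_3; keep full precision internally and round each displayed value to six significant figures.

S_3 ≈ 44.1801

∫_9^24 ln(x) dx evaluates to 41.4983.
Boundary: ½(f(9) + f(24)) = ½(2.19722 + 3.17805) = 2.68764.
Integral + boundary = 44.1859.
Order-1 term: 1/12 · (0.0416667 − 0.111111) = -0.00578704.
Partial sum through k=1: 44.1801.
Order-2 term: −1/720 · (0.000144676 − 0.00274348) = 3.60946e-06.
Partial sum through k=2: 44.1801.
Order-3 term: 1/30240 · (3.01408e-06 − 0.000406442) = -1.33409e-08.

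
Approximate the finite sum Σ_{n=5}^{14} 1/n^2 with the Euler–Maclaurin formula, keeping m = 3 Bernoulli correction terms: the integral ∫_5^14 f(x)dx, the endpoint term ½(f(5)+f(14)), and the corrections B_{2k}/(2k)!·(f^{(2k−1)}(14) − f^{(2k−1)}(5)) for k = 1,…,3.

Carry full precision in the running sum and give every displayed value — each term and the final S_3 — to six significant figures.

The integral term ∫_5^14 1/x^2 dx = 0.128571.
Boundary: ½(f(5) + f(14)) = ½(0.0400000 + 0.00510204) = 0.0225510.
So far: 0.151122.
k=1: B_{2}/(2)! × [f^{(1)}(14) − f^{(1)}(5)] = 1/12 × (-0.000728863 − (-0.0160000)) = 0.00127259.
After k=1: 0.152395.
k=2: B_{4}/(4)! × [f^{(3)}(14) − f^{(3)}(5)] = −1/720 × (-4.46243e-05 − (-0.00768000)) = -1.06047e-05.
After k=2: 0.152384.
k=3: B_{6}/(6)! × [f^{(5)}(14) − f^{(5)}(5)] = 1/30240 × (-6.83024e-06 − (-0.00921600)) = 3.04536e-07.

S_3 ≈ 0.152385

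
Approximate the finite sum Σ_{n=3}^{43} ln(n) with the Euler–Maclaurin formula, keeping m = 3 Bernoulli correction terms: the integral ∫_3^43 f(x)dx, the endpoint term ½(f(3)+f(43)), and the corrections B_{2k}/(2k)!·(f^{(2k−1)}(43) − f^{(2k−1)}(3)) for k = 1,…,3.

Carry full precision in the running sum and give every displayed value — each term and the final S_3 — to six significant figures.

Integral: ∫_3^43 ln(x) dx = 118.436.
½[f(3) + f(43)] = ½[1.09861 + 3.76120] = 2.42991.
Integral + boundary = 120.866.
k=1: B_{2}/(2)! × [f^{(1)}(43) − f^{(1)}(3)] = 1/12 × (0.0232558 − 0.333333) = -0.0258398.
Running total after k=1: 120.840.
k=2: B_{4}/(4)! × [f^{(3)}(43) − f^{(3)}(3)] = −1/720 × (2.51550e-05 − 0.0740741) = 0.000102846.
Running total after k=2: 120.840.
k=3: B_{6}/(6)! × [f^{(5)}(43) − f^{(5)}(3)] = 1/30240 × (1.63256e-07 − 0.0987654) = -3.26605e-06.

S_3 ≈ 120.840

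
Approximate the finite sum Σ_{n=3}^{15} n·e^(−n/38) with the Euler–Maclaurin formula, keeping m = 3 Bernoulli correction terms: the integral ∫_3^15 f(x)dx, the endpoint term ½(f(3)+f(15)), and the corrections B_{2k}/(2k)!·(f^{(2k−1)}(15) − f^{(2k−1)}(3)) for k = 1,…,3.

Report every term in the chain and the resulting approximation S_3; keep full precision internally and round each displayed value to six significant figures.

S_3 ≈ 88.9844

∫_3^15 x·e^(−x/38) dx evaluates to 82.5813.
Endpoint term: (f(3) + f(15))/2 = (2.77227 + 10.1079)/2 = 6.44006.
So far: 89.0213.
k=1: B_{2}/(2)! × [f^{(1)}(15) − f^{(1)}(3)] = 1/12 × (0.407861 − 0.851134) = -0.0369394.
After k=1: 88.9844.
k=2: B_{4}/(4)! × [f^{(3)}(15) − f^{(3)}(3)] = −1/720 × (0.00121577 − 0.00186933) = 9.07717e-07.
After k=2: 88.9844.
k=3: B_{6}/(6)! × [f^{(5)}(15) − f^{(5)}(3)] = 1/30240 × (1.48829e-06 − 2.18091e-06) = -2.29040e-11.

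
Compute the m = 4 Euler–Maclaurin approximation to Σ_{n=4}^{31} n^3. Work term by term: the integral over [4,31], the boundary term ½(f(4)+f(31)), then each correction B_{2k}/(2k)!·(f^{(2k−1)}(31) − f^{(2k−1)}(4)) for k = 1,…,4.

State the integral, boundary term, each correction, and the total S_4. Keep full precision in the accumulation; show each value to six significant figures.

Integral: ∫_4^31 x^3 dx = 230816.
Endpoint term: (f(4) + f(31))/2 = (64.0000 + 29791.0)/2 = 14927.5.
Integral + boundary = 245744.
k=1: B_{2}/(2)! × [f^{(1)}(31) − f^{(1)}(4)] = 1/12 × (2883.00 − 48.0000) = 236.250.
After k=1: 245980.
k=2: B_{4}/(4)! × [f^{(3)}(31) − f^{(3)}(4)] = −1/720 × (6.00000 − 6.00000) = 0.00000.
After k=2: 245980.
k=3: B_{6}/(6)! × [f^{(5)}(31) − f^{(5)}(4)] = 1/30240 × (0.00000 − 0.00000) = 0.00000.
After k=3: 245980.
k=4: B_{8}/(8)! × [f^{(7)}(31) − f^{(7)}(4)] = −1/1209600 × (0.00000 − 0.00000) = 0.00000.

S_4 ≈ 245980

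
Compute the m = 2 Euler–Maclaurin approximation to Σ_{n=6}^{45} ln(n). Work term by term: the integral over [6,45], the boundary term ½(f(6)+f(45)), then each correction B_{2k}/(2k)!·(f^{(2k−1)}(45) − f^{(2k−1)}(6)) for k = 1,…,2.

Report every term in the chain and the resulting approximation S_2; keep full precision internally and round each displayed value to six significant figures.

Integral: ∫_6^45 ln(x) dx = 121.549.
Endpoint term: (f(6) + f(45))/2 = (1.79176 + 3.80666)/2 = 2.79921.
Integral + boundary = 124.348.
k=1: B_{2}/(2)! × [f^{(1)}(45) − f^{(1)}(6)] = 1/12 × (0.0222222 − 0.166667) = -0.0120370.
After k=1: 124.336.
k=2: B_{4}/(4)! × [f^{(3)}(45) − f^{(3)}(6)] = −1/720 × (2.19479e-05 − 0.00925926) = 1.28296e-05.

S_2 ≈ 124.336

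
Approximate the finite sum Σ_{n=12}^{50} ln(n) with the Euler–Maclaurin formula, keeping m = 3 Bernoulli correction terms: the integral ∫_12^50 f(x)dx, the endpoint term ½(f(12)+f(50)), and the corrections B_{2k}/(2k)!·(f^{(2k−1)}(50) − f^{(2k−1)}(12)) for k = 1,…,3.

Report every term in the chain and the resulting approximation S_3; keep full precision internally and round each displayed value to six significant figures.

S_3 ≈ 130.975

The integral term ∫_12^50 ln(x) dx = 127.782.
Boundary: ½(f(12) + f(50)) = ½(2.48491 + 3.91202) = 3.19846.
So far: 130.981.
Correction k=1: B_{2}/2! · (f^{(1)}(50) − f^{(1)}(12)) = 1/12 · (0.0200000 − 0.0833333) = -0.00527778.
After k=1: 130.975.
Correction k=2: B_{4}/4! · (f^{(3)}(50) − f^{(3)}(12)) = −1/720 · (1.60000e-05 − 0.00115741) = 1.58529e-06.
After k=2: 130.975.
Correction k=3: B_{6}/6! · (f^{(5)}(50) − f^{(5)}(12)) = 1/30240 · (7.68000e-08 − 9.64506e-05) = -3.18696e-09.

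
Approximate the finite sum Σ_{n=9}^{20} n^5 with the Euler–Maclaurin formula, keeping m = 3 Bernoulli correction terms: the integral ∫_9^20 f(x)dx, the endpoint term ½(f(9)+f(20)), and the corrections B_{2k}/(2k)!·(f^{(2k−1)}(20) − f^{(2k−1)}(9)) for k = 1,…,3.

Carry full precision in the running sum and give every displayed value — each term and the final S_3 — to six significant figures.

The integral term ∫_9^20 x^5 dx = 1.05781e+07.
½[f(9) + f(20)] = ½[59049.0 + 3.20000e+06] = 1.62952e+06.
So far: 1.22076e+07.
Correction k=1: B_{2}/2! · (f^{(1)}(20) − f^{(1)}(9)) = 1/12 · (800000 − 32805.0) = 63932.9.
After k=1: 1.22716e+07.
Correction k=2: B_{4}/4! · (f^{(3)}(20) − f^{(3)}(9)) = −1/720 · (24000.0 − 4860.00) = -26.5833.
After k=2: 1.22715e+07.
Correction k=3: B_{6}/6! · (f^{(5)}(20) − f^{(5)}(9)) = 1/30240 · (120.000 − 120.000) = 0.00000.

S_3 ≈ 1.22715e+07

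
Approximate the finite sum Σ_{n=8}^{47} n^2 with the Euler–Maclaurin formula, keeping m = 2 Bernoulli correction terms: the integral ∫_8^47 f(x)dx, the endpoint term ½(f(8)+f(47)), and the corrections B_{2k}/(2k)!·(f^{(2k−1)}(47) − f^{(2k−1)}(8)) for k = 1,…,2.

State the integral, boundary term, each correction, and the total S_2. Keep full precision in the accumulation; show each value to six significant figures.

S_2 ≈ 35580.0

∫_8^47 x^2 dx evaluates to 34437.0.
Endpoint term: (f(8) + f(47))/2 = (64.0000 + 2209.00)/2 = 1136.50.
So far: 35573.5.
Order-1 term: 1/12 · (94.0000 − 16.0000) = 6.50000.
Partial sum through k=1: 35580.0.
Order-2 term: −1/720 · (0.00000 − 0.00000) = 0.00000.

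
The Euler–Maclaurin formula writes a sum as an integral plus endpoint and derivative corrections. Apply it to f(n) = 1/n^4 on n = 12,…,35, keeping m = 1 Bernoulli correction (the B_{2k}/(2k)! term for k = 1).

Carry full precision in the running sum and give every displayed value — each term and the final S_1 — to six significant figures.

S_1 ≈ 0.000210906

Integral: ∫_12^35 1/x^4 dx = 0.000185127.
½[f(12) + f(35)] = ½[4.82253e-05 + 6.66389e-07] = 2.44458e-05.
Integral + boundary = 0.000209573.
Order-1 term: 1/12 · (-7.61587e-08 − (-1.60751e-05)) = 1.33325e-06.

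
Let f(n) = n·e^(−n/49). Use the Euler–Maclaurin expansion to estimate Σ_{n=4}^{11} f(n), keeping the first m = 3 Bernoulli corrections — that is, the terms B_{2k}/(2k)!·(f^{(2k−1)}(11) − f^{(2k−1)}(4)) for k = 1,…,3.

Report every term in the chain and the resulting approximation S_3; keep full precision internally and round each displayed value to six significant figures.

The integral term ∫_4^11 x·e^(−x/49) dx = 44.5866.
½[f(4) + f(11)] = ½[3.68644 + 8.78816] = 6.23730.
Running total after boundary: 50.8239.
k=1: B_{2}/(2)! × [f^{(1)}(11) − f^{(1)}(4)] = 1/12 × (0.619574 − 0.846377) = -0.0189003.
Running total after k=1: 50.8050.
k=2: B_{4}/(4)! × [f^{(3)}(11) − f^{(3)}(4)] = −1/720 × (0.000923541 − 0.00112020) = 2.73137e-07.
Running total after k=2: 50.8050.
k=3: B_{6}/(6)! × [f^{(5)}(11) − f^{(5)}(4)] = 1/30240 × (6.61821e-07 − 7.86292e-07) = -4.11610e-12.

S_3 ≈ 50.8050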